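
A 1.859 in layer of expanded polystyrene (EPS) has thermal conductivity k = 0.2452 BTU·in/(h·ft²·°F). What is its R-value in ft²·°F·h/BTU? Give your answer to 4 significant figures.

R = L/k = 1.859/0.2452 = 7.5816 ft²·°F·h/BTU

7.582 ft²·°F·h/BTU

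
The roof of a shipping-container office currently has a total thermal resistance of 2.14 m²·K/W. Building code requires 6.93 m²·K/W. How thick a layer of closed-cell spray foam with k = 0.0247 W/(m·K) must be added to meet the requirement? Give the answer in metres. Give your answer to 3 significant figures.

0.118 m

ΔR = 6.93 − 2.14 = 4.79 m²·K/W
L = ΔR × k = 4.79 × 0.0247 = 0.1183 m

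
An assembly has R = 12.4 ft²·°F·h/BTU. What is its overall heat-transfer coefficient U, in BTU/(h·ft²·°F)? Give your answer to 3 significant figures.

0.0806 BTU/(h·ft²·°F)

U = 1/R = 1/12.4 = 0.08065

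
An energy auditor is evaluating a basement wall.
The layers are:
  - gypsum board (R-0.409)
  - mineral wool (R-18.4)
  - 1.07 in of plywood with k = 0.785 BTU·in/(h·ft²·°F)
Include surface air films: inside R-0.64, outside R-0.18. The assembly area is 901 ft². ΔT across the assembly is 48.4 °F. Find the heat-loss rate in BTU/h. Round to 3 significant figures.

1.07/0.785 = 1.363
R_total = 0.64 + 0.409 + 18.4 + 1.363 + 0.18 = 20.99 ft²·°F·h/BTU
Q = A·ΔT/R = 901 × 48.4 / 20.99 = 2077 BTU/h

2080 BTU/h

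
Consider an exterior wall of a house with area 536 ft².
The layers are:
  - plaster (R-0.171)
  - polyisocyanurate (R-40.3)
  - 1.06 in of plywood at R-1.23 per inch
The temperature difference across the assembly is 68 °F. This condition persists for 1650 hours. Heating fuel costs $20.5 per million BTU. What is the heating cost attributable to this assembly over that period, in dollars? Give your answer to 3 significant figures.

29.5 dollars

1.06 × 1.23 = 1.304
R_total = 0.171 + 40.3 + 1.304 = 41.77 ft²·°F·h/BTU
Q = 536 × 68 / 41.77 = 872.5 BTU/h
E = 872.5 × 1650 = 1440000 BTU
Cost = 1440000/10⁶ × 20.5 = $29.51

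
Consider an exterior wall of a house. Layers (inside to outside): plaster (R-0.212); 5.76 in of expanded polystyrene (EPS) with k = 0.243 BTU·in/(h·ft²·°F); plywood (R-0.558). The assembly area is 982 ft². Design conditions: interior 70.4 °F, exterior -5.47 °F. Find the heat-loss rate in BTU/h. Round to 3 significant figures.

5.76/0.243 = 23.7
R_total = 0.212 + 23.7 + 0.558 = 24.47 ft²·°F·h/BTU
Q = A·ΔT/R = 982 × (70.4 − (-5.47)) / 24.47 = 3044 BTU/h

3040 BTU/h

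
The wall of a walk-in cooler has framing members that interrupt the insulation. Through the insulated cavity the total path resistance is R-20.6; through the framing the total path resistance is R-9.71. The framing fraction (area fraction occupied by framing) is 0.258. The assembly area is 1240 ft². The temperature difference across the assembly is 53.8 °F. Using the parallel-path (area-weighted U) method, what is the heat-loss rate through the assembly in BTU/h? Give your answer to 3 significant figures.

4180 BTU/h

U_eff = 0.742/20.6 + 0.258/9.71 = 0.03602 + 0.02657 = 0.06259
R_eff = 1/U_eff = 15.98 ft²·°F·h/BTU
Q = 1240 × 53.8 / 15.98 = 4176 BTU/h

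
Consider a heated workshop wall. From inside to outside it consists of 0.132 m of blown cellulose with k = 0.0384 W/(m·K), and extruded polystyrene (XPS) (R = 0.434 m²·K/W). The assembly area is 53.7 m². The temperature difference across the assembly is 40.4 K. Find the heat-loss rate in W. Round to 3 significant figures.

560 W

0.132/0.0384 = 3.438
R_total = 3.438 + 0.434 = 3.872 m²·K/W
Q = A·ΔT/R = 53.7 × 40.4 / 3.872 = 560.4 W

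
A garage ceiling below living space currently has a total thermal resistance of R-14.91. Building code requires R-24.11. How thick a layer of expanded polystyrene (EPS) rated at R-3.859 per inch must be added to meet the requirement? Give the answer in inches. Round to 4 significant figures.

ΔR = 24.11 − 14.91 = 9.2 ft²·°F·h/BTU
L = ΔR / (R/in) = 9.2/3.859 = 2.384 in

2.384 in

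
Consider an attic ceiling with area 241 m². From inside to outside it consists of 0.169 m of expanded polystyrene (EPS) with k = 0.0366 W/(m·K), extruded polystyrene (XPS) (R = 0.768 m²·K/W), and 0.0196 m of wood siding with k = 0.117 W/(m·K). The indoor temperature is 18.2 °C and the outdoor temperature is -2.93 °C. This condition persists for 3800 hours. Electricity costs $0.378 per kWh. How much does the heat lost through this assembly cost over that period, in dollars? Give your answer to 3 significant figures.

1320 dollars

0.169/0.0366 = 4.617
0.0196/0.117 = 0.1675
R_total = 4.617 + 0.768 + 0.1675 = 5.553 m²·K/W
Q = 241 × (18.2 − (-2.93)) / 5.553 = 917 W
E = 917 W × 3800 h / 1000 = 3485 kWh
Cost = 3485 × 0.378 = $1317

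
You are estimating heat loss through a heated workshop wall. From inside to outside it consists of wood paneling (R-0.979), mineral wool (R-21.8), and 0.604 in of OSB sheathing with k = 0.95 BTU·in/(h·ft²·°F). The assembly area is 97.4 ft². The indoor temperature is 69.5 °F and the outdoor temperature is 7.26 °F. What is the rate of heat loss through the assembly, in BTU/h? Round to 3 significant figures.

0.604/0.95 = 0.6358
R_total = 0.979 + 21.8 + 0.6358 = 23.41 ft²·°F·h/BTU
Q = A·ΔT/R = 97.4 × (69.5 − 7.26) / 23.41 = 258.9 BTU/h

259 BTU/h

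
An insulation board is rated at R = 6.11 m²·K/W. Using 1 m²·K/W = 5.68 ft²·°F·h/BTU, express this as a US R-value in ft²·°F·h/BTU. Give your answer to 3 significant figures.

34.7 ft²·°F·h/BTU

R_US = 6.11 × 5.68 = 34.7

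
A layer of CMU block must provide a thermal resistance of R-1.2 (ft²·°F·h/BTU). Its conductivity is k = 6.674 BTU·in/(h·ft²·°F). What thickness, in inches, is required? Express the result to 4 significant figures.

L = R × k = 1.2 × 6.674 = 8.0088 in

8.009 in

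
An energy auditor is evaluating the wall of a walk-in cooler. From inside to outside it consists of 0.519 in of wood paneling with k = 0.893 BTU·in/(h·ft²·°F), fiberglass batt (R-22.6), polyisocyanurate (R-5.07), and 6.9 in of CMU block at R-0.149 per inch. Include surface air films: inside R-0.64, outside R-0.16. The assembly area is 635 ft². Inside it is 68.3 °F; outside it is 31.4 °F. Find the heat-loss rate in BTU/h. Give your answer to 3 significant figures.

0.519/0.893 = 0.5812
6.9 × 0.149 = 1.028
R_total = 0.64 + 0.5812 + 22.6 + 5.07 + 1.028 + 0.16 = 30.08 ft²·°F·h/BTU
Q = A·ΔT/R = 635 × (68.3 − 31.4) / 30.08 = 779 BTU/h

779 BTU/h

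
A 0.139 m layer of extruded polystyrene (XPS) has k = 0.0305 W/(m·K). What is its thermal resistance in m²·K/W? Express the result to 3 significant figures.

R = L/k = 0.139/0.0305 = 4.557 m²·K/W

4.56 m²·K/W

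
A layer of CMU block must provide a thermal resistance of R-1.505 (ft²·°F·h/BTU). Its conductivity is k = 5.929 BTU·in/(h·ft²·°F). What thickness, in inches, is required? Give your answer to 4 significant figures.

L = R × k = 1.505 × 5.929 = 8.9231 in

8.923 in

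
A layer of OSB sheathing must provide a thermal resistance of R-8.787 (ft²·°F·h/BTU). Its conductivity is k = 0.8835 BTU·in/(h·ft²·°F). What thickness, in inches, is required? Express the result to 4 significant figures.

7.763 in

L = R × k = 8.787 × 0.8835 = 7.7633 in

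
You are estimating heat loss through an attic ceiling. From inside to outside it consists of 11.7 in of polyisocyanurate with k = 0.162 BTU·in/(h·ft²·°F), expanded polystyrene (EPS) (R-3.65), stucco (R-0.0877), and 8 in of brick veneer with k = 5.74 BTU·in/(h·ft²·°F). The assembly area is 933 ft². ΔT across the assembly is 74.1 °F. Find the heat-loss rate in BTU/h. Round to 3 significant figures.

894 BTU/h

11.7/0.162 = 72.22
8/5.74 = 1.394
R_total = 72.22 + 3.65 + 0.0877 + 1.394 = 77.35 ft²·°F·h/BTU
Q = A·ΔT/R = 933 × 74.1 / 77.35 = 893.8 BTU/h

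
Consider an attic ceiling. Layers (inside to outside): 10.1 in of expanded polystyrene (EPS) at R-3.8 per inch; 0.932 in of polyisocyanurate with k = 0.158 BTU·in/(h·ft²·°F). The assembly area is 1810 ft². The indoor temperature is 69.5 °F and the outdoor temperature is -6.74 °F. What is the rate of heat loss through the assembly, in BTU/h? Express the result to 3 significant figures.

10.1 × 3.8 = 38.38
0.932/0.158 = 5.899
R_total = 38.38 + 5.899 = 44.28 ft²·°F·h/BTU
Q = A·ΔT/R = 1810 × (69.5 − (-6.74)) / 44.28 = 3116 BTU/h

3120 BTU/h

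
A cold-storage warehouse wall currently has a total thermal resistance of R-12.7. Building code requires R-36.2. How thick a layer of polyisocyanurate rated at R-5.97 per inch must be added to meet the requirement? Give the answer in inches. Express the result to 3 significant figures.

3.94 in

ΔR = 36.2 − 12.7 = 23.5 ft²·°F·h/BTU
L = ΔR / (R/in) = 23.5/5.97 = 3.936 in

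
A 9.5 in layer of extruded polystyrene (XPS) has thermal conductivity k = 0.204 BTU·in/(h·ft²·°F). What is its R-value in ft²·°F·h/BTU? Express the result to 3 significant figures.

R = L/k = 9.5/0.204 = 46.57 ft²·°F·h/BTU

46.6 ft²·°F·h/BTU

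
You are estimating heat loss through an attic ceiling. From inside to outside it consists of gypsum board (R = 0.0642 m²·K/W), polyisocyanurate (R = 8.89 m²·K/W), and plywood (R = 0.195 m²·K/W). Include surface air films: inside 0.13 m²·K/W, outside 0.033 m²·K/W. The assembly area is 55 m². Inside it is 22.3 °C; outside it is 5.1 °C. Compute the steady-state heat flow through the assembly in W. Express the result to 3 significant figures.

102 W

R_total = 0.13 + 0.0642 + 8.89 + 0.195 + 0.033 = 9.312 m²·K/W
Q = A·ΔT/R = 55 × (22.3 − 5.1) / 9.312 = 101.6 W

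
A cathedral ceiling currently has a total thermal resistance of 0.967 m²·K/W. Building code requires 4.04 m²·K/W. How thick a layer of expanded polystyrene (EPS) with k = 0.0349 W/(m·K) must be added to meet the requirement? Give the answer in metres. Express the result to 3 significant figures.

0.107 m

ΔR = 4.04 − 0.967 = 3.073 m²·K/W
L = ΔR × k = 3.073 × 0.0349 = 0.1072 m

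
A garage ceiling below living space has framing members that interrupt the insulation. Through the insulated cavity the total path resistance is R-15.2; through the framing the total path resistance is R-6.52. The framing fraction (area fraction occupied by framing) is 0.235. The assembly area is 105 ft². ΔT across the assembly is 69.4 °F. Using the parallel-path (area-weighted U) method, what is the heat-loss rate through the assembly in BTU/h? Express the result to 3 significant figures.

629 BTU/h

U_eff = 0.765/15.2 + 0.235/6.52 = 0.05033 + 0.03604 = 0.08637
R_eff = 1/U_eff = 11.58 ft²·°F·h/BTU
Q = 105 × 69.4 / 11.58 = 629.4 BTU/h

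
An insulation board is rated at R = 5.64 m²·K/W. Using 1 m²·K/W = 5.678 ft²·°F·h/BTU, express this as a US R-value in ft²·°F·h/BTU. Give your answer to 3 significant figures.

R_US = 5.64 × 5.678 = 32.02

32.0 ft²·°F·h/BTU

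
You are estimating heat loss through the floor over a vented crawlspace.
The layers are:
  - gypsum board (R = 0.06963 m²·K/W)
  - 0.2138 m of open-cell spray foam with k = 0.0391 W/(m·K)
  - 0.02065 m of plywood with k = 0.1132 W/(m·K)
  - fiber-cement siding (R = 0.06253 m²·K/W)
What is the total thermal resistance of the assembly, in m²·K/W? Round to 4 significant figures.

5.783 m²·K/W

0.2138/0.0391 = 5.468
0.02065/0.1132 = 0.18242
R_total = 0.06963 + 5.468 + 0.18242 + 0.06253 = 5.7826 m²·K/W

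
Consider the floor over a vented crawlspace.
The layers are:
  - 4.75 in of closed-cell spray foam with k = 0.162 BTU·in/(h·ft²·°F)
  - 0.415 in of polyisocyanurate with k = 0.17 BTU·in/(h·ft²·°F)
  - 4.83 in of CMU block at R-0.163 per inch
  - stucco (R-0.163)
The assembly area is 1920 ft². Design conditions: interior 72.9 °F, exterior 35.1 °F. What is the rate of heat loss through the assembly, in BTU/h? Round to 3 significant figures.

4.75/0.162 = 29.32
0.415/0.17 = 2.441
4.83 × 0.163 = 0.7873
R_total = 29.32 + 2.441 + 0.7873 + 0.163 = 32.71 ft²·°F·h/BTU
Q = A·ΔT/R = 1920 × (72.9 − 35.1) / 32.71 = 2219 BTU/h

2220 BTU/h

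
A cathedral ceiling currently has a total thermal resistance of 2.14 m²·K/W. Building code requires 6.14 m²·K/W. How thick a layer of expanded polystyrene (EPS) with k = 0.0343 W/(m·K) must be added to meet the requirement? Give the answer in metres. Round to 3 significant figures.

ΔR = 6.14 − 2.14 = 4 m²·K/W
L = ΔR × k = 4 × 0.0343 = 0.1372 m

0.137 m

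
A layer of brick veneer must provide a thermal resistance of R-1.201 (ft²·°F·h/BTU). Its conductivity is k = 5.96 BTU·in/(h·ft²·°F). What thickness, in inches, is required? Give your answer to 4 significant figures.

L = R × k = 1.201 × 5.96 = 7.158 in

7.158 in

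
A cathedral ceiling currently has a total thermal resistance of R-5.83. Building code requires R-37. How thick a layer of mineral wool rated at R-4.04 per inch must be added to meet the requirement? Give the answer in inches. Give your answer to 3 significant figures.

7.72 in

ΔR = 37 − 5.83 = 31.17 ft²·°F·h/BTU
L = ΔR / (R/in) = 31.17/4.04 = 7.715 in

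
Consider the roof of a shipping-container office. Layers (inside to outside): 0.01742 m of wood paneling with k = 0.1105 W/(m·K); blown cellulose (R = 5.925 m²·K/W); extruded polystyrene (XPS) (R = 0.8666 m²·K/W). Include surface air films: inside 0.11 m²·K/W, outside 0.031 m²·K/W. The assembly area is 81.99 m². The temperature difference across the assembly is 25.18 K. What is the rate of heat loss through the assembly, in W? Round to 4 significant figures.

0.01742/0.1105 = 0.15765
R_total = 0.11 + 0.15765 + 5.925 + 0.8666 + 0.031 = 7.0902 m²·K/W
Q = A·ΔT/R = 81.99 × 25.18 / 7.0902 = 291.18 W

291.2 W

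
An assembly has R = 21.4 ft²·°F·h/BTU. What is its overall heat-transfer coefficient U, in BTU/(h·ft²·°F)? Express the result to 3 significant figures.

0.0467 BTU/(h·ft²·°F)

U = 1/R = 1/21.4 = 0.04673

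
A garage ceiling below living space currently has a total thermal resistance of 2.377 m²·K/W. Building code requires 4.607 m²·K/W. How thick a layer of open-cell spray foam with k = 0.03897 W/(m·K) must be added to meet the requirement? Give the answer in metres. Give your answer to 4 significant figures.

0.08690 m

ΔR = 4.607 − 2.377 = 2.23 m²·K/W
L = ΔR × k = 2.23 × 0.03897 = 0.086903 m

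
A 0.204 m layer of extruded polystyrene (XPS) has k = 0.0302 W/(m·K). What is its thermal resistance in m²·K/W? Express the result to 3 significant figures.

6.75 m²·K/W

R = L/k = 0.204/0.0302 = 6.755 m²·K/W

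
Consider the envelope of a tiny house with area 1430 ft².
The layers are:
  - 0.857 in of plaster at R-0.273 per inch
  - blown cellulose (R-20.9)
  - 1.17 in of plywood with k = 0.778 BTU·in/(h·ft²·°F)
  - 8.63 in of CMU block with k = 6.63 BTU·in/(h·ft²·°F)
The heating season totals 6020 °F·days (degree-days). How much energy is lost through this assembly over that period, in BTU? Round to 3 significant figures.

8630000 BTU

0.857 × 0.273 = 0.234
1.17/0.778 = 1.504
8.63/6.63 = 1.302
R_total = 0.234 + 20.9 + 1.504 + 1.302 = 23.94 ft²·°F·h/BTU
E = A × HDD × 24 / R = 1430 × 6020 × 24 / 23.94 = 8630000 BTU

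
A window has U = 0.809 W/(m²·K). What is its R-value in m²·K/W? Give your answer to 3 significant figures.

R = 1/U = 1/0.809 = 1.236

1.24 m²·K/W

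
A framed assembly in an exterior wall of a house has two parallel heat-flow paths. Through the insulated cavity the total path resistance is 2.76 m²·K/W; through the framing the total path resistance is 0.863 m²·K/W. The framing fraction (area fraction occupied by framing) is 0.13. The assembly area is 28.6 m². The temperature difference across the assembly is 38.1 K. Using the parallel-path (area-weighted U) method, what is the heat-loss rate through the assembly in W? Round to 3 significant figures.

508 W

U_eff = 0.87/2.76 + 0.13/0.863 = 0.3152 + 0.1506 = 0.4659
R_eff = 1/U_eff = 2.147 m²·K/W
Q = 28.6 × 38.1 / 2.147 = 507.6 W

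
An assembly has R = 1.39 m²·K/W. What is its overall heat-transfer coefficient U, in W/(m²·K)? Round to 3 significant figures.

0.719 W/(m²·K)

U = 1/R = 1/1.39 = 0.7194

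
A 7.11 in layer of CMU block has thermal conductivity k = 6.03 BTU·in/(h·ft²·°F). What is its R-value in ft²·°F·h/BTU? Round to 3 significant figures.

R = L/k = 7.11/6.03 = 1.179 ft²·°F·h/BTU

1.18 ft²·°F·h/BTU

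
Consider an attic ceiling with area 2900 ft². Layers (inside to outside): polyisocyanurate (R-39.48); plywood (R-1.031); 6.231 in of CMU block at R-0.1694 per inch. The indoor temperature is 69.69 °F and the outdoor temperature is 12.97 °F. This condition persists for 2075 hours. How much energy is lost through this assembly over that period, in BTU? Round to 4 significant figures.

8211000 BTU

6.231 × 0.1694 = 1.0555
R_total = 39.48 + 1.031 + 1.0555 = 41.567 ft²·°F·h/BTU
Q = 2900 × (69.69 − 12.97) / 41.567 = 3957.2 BTU/h
E = 3957.2 × 2075 = 8211200 BTU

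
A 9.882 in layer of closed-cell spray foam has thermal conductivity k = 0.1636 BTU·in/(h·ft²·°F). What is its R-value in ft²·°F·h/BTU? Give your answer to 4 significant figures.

R = L/k = 9.882/0.1636 = 60.403 ft²·°F·h/BTU

60.40 ft²·°F·h/BTU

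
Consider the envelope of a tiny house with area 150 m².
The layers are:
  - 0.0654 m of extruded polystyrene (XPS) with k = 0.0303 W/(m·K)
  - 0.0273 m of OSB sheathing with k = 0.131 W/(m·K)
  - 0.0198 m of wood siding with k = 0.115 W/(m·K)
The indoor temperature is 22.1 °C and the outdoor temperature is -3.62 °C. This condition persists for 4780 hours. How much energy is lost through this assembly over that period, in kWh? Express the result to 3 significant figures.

0.0654/0.0303 = 2.158
0.0273/0.131 = 0.2084
0.0198/0.115 = 0.1722
R_total = 2.158 + 0.2084 + 0.1722 = 2.539 m²·K/W
Q = 150 × (22.1 − (-3.62)) / 2.539 = 1520 W
E = 1520 W × 4780 h / 1000 = 7263 kWh

7260 kWh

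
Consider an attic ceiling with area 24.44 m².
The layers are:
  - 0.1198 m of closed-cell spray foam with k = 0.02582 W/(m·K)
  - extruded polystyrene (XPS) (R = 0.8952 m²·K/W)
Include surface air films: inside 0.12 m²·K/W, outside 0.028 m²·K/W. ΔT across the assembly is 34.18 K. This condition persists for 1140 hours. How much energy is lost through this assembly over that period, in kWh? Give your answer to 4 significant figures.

167.6 kWh

0.1198/0.02582 = 4.6398
R_total = 0.12 + 4.6398 + 0.8952 + 0.028 = 5.683 m²·K/W
Q = 24.44 × 34.18 / 5.683 = 146.99 W
E = 146.99 W × 1140 h / 1000 = 167.57 kWh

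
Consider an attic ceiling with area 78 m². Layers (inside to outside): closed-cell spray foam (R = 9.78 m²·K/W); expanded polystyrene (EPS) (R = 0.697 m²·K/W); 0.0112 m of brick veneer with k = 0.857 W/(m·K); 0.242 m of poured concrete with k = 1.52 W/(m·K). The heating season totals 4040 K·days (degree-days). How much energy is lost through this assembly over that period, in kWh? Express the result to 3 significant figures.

0.0112/0.857 = 0.01307
0.242/1.52 = 0.1592
R_total = 9.78 + 0.697 + 0.01307 + 0.1592 = 10.65 m²·K/W
E = A × HDD × 24 / R / 1000 = 78 × 4040 × 24 / 10.65 / 1000 = 710.2 kWh

710 kWh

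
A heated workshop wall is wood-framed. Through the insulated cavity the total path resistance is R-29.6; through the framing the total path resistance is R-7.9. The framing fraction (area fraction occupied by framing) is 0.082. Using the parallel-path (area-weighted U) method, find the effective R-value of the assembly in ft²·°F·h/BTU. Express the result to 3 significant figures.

U_eff = 0.918/29.6 + 0.082/7.9 = 0.03101 + 0.01038 = 0.04139
R_eff = 1/U_eff = 24.16 ft²·°F·h/BTU

24.2 ft²·°F·h/BTU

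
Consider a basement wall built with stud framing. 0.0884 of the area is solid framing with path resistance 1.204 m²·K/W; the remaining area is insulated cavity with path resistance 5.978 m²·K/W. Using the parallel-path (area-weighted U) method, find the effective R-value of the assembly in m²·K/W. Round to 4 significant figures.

U_eff = 0.9116/5.978 + 0.0884/1.204 = 0.15249 + 0.073422 = 0.22591
R_eff = 1/U_eff = 4.4265 m²·K/W

4.426 m²·K/W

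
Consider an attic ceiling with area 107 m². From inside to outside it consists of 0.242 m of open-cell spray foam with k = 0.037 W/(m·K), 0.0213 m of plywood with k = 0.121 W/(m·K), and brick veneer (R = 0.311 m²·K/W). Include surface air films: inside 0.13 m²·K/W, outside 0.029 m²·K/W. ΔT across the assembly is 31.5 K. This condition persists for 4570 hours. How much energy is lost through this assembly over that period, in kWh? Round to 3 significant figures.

2140 kWh

0.242/0.037 = 6.541
0.0213/0.121 = 0.176
R_total = 0.13 + 6.541 + 0.176 + 0.311 + 0.029 = 7.187 m²·K/W
Q = 107 × 31.5 / 7.187 = 469 W
E = 469 W × 4570 h / 1000 = 2143 kWh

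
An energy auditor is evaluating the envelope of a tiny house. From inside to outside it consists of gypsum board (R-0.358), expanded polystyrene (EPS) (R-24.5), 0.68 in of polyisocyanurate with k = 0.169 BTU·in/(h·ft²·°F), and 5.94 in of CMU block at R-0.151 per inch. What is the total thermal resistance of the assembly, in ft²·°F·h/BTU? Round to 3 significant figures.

29.8 ft²·°F·h/BTU

0.68/0.169 = 4.024
5.94 × 0.151 = 0.8969
R_total = 0.358 + 24.5 + 4.024 + 0.8969 = 29.78 ft²·°F·h/BTU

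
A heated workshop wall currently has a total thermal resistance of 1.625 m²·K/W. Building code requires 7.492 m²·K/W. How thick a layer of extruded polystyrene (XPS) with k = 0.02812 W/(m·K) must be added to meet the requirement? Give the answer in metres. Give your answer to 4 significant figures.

ΔR = 7.492 − 1.625 = 5.867 m²·K/W
L = ΔR × k = 5.867 × 0.02812 = 0.16498 m

0.1650 m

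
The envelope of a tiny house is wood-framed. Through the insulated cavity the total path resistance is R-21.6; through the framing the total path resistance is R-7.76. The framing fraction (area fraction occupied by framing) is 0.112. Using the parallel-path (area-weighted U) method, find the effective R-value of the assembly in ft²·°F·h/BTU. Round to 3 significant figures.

18.0 ft²·°F·h/BTU

U_eff = 0.888/21.6 + 0.112/7.76 = 0.04111 + 0.01443 = 0.05554
R_eff = 1/U_eff = 18 ft²·°F·h/BTU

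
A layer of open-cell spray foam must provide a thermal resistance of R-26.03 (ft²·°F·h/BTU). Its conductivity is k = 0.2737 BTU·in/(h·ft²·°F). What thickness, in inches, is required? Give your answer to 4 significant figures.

L = R × k = 26.03 × 0.2737 = 7.1244 in

7.124 in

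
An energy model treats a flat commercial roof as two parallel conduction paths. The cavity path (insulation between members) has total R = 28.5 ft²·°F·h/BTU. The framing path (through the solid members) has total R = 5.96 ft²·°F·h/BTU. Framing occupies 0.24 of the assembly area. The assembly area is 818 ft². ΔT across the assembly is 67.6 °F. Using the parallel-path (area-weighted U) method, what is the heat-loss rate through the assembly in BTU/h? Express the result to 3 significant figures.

U_eff = 0.76/28.5 + 0.24/5.96 = 0.02667 + 0.04027 = 0.06694
R_eff = 1/U_eff = 14.94 ft²·°F·h/BTU
Q = 818 × 67.6 / 14.94 = 3701 BTU/h

3700 BTU/h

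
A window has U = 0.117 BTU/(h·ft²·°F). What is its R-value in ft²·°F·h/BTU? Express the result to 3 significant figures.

8.55 ft²·°F·h/BTU

R = 1/U = 1/0.117 = 8.547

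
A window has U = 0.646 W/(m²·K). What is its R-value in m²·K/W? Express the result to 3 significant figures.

1.55 m²·K/W

R = 1/U = 1/0.646 = 1.548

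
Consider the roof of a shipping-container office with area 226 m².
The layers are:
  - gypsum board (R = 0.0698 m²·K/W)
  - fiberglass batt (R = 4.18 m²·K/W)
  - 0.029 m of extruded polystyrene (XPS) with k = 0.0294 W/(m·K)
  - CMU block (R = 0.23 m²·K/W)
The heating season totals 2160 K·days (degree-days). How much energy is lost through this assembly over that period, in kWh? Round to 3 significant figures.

0.029/0.0294 = 0.9864
R_total = 0.0698 + 4.18 + 0.9864 + 0.23 = 5.466 m²·K/W
E = A × HDD × 24 / R / 1000 = 226 × 2160 × 24 / 5.466 / 1000 = 2143 kWh

2140 kWh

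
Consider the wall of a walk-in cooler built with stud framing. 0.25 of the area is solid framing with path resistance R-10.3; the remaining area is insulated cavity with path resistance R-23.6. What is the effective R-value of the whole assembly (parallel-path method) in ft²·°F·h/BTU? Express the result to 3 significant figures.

17.8 ft²·°F·h/BTU

U_eff = 0.75/23.6 + 0.25/10.3 = 0.03178 + 0.02427 = 0.05605
R_eff = 1/U_eff = 17.84 ft²·°F·h/BTU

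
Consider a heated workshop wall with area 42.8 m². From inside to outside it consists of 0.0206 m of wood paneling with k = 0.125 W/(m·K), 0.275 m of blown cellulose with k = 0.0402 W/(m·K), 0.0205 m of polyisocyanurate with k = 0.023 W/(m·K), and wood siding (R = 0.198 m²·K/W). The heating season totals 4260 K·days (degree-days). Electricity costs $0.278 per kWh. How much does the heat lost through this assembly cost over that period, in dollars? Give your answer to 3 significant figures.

0.0206/0.125 = 0.1648
0.275/0.0402 = 6.841
0.0205/0.023 = 0.8913
R_total = 0.1648 + 6.841 + 0.8913 + 0.198 = 8.095 m²·K/W
E = A × HDD × 24 / R / 1000 = 42.8 × 4260 × 24 / 8.095 / 1000 = 540.6 kWh
Cost = 540.6 × 0.278 = $150.3

150 dollars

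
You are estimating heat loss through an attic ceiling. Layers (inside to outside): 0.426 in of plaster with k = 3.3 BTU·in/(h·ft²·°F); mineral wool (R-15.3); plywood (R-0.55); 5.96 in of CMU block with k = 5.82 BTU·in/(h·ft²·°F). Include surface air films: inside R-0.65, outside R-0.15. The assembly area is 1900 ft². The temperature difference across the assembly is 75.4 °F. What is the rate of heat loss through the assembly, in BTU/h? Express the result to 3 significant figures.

8050 BTU/h

0.426/3.3 = 0.1291
5.96/5.82 = 1.024
R_total = 0.65 + 0.1291 + 15.3 + 0.55 + 1.024 + 0.15 = 17.8 ft²·°F·h/BTU
Q = A·ΔT/R = 1900 × 75.4 / 17.8 = 8047 BTU/h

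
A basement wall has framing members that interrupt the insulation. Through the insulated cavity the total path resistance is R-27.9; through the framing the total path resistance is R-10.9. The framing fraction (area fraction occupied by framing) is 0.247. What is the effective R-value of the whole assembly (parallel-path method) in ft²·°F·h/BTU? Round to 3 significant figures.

20.1 ft²·°F·h/BTU

U_eff = 0.753/27.9 + 0.247/10.9 = 0.02699 + 0.02266 = 0.04965
R_eff = 1/U_eff = 20.14 ft²·°F·h/BTU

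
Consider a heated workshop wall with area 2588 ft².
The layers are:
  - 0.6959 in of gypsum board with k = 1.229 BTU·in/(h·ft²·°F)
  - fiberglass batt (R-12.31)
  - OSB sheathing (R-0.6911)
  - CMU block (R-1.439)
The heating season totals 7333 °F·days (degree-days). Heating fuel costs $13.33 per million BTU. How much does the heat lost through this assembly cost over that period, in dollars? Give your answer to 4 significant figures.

404.6 dollars

0.6959/1.229 = 0.56623
R_total = 0.56623 + 12.31 + 0.6911 + 1.439 = 15.006 ft²·°F·h/BTU
E = A × HDD × 24 / R = 2588 × 7333 × 24 / 15.006 = 30352000 BTU
Cost = 30352000/10⁶ × 13.33 = $404.59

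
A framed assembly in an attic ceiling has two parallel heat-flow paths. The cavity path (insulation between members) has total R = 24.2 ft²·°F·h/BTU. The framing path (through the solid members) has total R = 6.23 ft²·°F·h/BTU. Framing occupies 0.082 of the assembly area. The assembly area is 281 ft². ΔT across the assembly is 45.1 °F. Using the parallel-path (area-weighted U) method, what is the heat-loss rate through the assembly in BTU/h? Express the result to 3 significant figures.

648 BTU/h

U_eff = 0.918/24.2 + 0.082/6.23 = 0.03793 + 0.01316 = 0.0511
R_eff = 1/U_eff = 19.57 ft²·°F·h/BTU
Q = 281 × 45.1 / 19.57 = 647.5 BTU/h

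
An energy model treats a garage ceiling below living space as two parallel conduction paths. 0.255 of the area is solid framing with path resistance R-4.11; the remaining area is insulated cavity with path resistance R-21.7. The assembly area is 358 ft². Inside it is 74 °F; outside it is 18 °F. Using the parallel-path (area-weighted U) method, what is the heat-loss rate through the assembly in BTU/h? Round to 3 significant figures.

1930 BTU/h

U_eff = 0.745/21.7 + 0.255/4.11 = 0.03433 + 0.06204 = 0.09638
R_eff = 1/U_eff = 10.38 ft²·°F·h/BTU
Q = 358 × (74 − 18) / 10.38 = 1932 BTU/h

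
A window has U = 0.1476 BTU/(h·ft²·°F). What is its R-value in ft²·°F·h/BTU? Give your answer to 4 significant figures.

R = 1/U = 1/0.1476 = 6.7751

6.775 ft²·°F·h/BTU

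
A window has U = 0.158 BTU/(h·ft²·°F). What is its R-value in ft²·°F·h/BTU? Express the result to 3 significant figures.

6.33 ft²·°F·h/BTU

R = 1/U = 1/0.158 = 6.329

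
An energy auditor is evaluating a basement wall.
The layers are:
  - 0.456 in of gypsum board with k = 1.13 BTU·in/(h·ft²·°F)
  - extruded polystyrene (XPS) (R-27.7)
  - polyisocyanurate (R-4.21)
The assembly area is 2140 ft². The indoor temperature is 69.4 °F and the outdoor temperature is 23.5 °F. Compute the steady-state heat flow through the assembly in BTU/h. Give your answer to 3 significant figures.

0.456/1.13 = 0.4035
R_total = 0.4035 + 27.7 + 4.21 = 32.31 ft²·°F·h/BTU
Q = A·ΔT/R = 2140 × (69.4 − 23.5) / 32.31 = 3040 BTU/h

3040 BTU/h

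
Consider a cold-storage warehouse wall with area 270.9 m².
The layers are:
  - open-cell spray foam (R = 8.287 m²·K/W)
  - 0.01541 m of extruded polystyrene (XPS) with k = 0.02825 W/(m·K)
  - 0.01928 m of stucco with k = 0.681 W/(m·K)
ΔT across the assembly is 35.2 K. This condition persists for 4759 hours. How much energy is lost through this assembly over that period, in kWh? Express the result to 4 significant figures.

5121 kWh

0.01541/0.02825 = 0.54549
0.01928/0.681 = 0.028311
R_total = 8.287 + 0.54549 + 0.028311 = 8.8608 m²·K/W
Q = 270.9 × 35.2 / 8.8608 = 1076.2 W
E = 1076.2 W × 4759 h / 1000 = 5121.5 kWh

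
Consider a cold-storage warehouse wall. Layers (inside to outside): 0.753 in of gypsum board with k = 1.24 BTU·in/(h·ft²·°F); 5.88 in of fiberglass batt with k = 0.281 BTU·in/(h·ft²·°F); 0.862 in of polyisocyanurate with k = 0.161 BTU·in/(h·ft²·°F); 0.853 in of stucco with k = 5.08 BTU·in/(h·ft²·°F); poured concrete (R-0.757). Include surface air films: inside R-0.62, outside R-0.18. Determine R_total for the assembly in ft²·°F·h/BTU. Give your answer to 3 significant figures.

0.753/1.24 = 0.6073
5.88/0.281 = 20.93
0.862/0.161 = 5.354
0.853/5.08 = 0.1679
R_total = 0.62 + 0.6073 + 20.93 + 5.354 + 0.1679 + 0.757 + 0.18 = 28.61 ft²·°F·h/BTU

28.6 ft²·°F·h/BTU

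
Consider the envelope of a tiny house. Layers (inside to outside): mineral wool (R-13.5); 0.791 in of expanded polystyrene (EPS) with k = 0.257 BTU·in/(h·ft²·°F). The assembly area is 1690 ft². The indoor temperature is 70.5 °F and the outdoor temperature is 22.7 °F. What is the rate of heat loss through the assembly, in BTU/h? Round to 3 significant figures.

0.791/0.257 = 3.078
R_total = 13.5 + 3.078 = 16.58 ft²·°F·h/BTU
Q = A·ΔT/R = 1690 × (70.5 − 22.7) / 16.58 = 4873 BTU/h

4870 BTU/h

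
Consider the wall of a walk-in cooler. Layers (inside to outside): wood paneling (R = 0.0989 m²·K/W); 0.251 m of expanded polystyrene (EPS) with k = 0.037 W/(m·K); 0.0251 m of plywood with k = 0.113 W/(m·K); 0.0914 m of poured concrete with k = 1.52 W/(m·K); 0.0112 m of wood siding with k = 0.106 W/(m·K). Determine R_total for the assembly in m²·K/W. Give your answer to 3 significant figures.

7.27 m²·K/W

0.251/0.037 = 6.784
0.0251/0.113 = 0.2221
0.0914/1.52 = 0.06013
0.0112/0.106 = 0.1057
R_total = 0.0989 + 6.784 + 0.2221 + 0.06013 + 0.1057 = 7.271 m²·K/W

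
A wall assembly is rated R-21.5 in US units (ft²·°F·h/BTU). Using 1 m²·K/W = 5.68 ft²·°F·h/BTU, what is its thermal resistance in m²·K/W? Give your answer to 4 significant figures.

3.785 m²·K/W

R_SI = 21.5/5.68 = 3.7852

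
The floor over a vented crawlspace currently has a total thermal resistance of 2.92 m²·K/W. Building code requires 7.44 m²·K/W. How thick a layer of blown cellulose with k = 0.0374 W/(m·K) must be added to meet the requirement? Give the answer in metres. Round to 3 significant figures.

0.169 m

ΔR = 7.44 − 2.92 = 4.52 m²·K/W
L = ΔR × k = 4.52 × 0.0374 = 0.169 m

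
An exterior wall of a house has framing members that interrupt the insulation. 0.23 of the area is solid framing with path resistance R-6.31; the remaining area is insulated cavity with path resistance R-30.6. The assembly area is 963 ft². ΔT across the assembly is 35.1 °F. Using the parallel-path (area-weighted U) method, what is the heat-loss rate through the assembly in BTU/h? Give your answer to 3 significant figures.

U_eff = 0.77/30.6 + 0.23/6.31 = 0.02516 + 0.03645 = 0.06161
R_eff = 1/U_eff = 16.23 ft²·°F·h/BTU
Q = 963 × 35.1 / 16.23 = 2083 BTU/h

2080 BTU/h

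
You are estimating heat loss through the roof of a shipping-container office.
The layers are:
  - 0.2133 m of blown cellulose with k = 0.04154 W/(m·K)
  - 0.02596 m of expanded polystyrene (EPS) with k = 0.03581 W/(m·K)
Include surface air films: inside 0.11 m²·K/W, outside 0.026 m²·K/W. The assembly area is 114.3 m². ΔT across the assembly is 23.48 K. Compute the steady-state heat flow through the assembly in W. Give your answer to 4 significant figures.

447.6 W

0.2133/0.04154 = 5.1348
0.02596/0.03581 = 0.72494
R_total = 0.11 + 5.1348 + 0.72494 + 0.026 = 5.9957 m²·K/W
Q = A·ΔT/R = 114.3 × 23.48 / 5.9957 = 447.61 W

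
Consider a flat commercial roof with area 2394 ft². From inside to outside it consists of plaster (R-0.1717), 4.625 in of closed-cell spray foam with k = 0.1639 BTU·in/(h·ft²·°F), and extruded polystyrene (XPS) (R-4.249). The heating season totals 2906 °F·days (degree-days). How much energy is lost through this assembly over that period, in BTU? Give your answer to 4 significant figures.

5116000 BTU

4.625/0.1639 = 28.218
R_total = 0.1717 + 28.218 + 4.249 = 32.639 ft²·°F·h/BTU
E = A × HDD × 24 / R = 2394 × 2906 × 24 / 32.639 = 5115600 BTU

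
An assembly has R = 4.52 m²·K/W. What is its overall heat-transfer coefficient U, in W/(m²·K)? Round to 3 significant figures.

0.221 W/(m²·K)

U = 1/R = 1/4.52 = 0.2212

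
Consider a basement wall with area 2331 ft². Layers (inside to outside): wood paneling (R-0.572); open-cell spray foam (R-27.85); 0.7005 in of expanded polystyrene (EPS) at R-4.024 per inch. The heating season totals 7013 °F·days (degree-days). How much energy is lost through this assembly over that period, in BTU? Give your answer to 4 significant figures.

0.7005 × 4.024 = 2.8188
R_total = 0.572 + 27.85 + 2.8188 = 31.241 ft²·°F·h/BTU
E = A × HDD × 24 / R = 2331 × 7013 × 24 / 31.241 = 12558000 BTU

12560000 BTU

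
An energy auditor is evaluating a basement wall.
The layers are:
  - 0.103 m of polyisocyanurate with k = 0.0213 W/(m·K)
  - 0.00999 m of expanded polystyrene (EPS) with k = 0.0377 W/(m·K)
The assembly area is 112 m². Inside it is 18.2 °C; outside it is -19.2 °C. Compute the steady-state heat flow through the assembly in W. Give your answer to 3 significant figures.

0.103/0.0213 = 4.836
0.00999/0.0377 = 0.265
R_total = 4.836 + 0.265 = 5.101 m²·K/W
Q = A·ΔT/R = 112 × (18.2 − (-19.2)) / 5.101 = 821.2 W

821 W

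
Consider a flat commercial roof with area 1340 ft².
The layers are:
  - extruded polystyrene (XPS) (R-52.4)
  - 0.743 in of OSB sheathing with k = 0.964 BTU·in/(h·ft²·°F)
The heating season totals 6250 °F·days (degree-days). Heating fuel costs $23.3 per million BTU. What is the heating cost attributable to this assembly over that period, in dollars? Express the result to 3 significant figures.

0.743/0.964 = 0.7707
R_total = 52.4 + 0.7707 = 53.17 ft²·°F·h/BTU
E = A × HDD × 24 / R = 1340 × 6250 × 24 / 53.17 = 3780000 BTU
Cost = 3780000/10⁶ × 23.3 = $88.08

88.1 dollars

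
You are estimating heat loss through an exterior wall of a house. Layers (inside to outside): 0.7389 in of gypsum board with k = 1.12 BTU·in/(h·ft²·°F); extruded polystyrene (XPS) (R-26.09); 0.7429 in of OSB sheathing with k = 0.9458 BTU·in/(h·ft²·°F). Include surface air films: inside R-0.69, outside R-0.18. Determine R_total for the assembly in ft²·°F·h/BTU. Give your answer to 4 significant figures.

0.7389/1.12 = 0.65973
0.7429/0.9458 = 0.78547
R_total = 0.69 + 0.65973 + 26.09 + 0.78547 + 0.18 = 28.405 ft²·°F·h/BTU

28.41 ft²·°F·h/BTU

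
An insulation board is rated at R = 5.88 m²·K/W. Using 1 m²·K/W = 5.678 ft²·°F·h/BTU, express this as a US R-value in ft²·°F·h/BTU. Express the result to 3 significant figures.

R_US = 5.88 × 5.678 = 33.39

33.4 ft²·°F·h/BTU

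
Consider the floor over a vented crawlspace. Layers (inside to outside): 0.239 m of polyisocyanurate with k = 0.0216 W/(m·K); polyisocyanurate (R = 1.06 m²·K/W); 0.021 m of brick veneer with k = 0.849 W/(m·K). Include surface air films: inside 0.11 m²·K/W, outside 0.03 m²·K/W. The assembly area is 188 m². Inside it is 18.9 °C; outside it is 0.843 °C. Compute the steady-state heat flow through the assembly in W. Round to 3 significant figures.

0.239/0.0216 = 11.06
0.021/0.849 = 0.02473
R_total = 0.11 + 11.06 + 1.06 + 0.02473 + 0.03 = 12.29 m²·K/W
Q = A·ΔT/R = 188 × (18.9 − 0.843) / 12.29 = 276.2 W

276 W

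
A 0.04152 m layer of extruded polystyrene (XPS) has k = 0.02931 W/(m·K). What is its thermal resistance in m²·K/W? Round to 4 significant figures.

R = L/k = 0.04152/0.02931 = 1.4166 m²·K/W

1.417 m²·K/W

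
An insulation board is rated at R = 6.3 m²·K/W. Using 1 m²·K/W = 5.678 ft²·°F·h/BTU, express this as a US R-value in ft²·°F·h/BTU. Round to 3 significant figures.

R_US = 6.3 × 5.678 = 35.77

35.8 ft²·°F·h/BTU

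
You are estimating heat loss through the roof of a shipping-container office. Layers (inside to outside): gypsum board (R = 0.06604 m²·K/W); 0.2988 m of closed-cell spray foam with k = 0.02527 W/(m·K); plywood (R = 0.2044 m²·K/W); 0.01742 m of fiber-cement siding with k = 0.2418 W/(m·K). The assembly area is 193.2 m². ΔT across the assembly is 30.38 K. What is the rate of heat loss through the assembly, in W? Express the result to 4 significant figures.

0.2988/0.02527 = 11.824
0.01742/0.2418 = 0.072043
R_total = 0.06604 + 11.824 + 0.2044 + 0.072043 = 12.167 m²·K/W
Q = A·ΔT/R = 193.2 × 30.38 / 12.167 = 482.41 W

482.4 W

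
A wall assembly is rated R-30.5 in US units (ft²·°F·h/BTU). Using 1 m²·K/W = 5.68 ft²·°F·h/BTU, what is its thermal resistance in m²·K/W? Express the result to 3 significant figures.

5.37 m²·K/W

R_SI = 30.5/5.68 = 5.37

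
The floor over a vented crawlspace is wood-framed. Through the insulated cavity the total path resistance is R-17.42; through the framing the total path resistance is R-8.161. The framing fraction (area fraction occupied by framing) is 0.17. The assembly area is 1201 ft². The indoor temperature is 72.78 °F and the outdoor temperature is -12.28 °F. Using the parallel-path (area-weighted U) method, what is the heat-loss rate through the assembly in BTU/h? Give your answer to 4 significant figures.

6995 BTU/h

U_eff = 0.83/17.42 + 0.17/8.161 = 0.047646 + 0.020831 = 0.068477
R_eff = 1/U_eff = 14.603 ft²·°F·h/BTU
Q = 1201 × (72.78 − (-12.28)) / 14.603 = 6995.4 BTU/h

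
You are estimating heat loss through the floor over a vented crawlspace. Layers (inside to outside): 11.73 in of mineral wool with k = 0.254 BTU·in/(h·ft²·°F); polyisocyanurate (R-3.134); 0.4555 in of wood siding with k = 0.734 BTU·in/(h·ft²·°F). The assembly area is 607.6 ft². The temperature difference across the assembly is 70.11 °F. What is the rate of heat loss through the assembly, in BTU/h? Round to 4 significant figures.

853.1 BTU/h

11.73/0.254 = 46.181
0.4555/0.734 = 0.62057
R_total = 46.181 + 3.134 + 0.62057 = 49.936 ft²·°F·h/BTU
Q = A·ΔT/R = 607.6 × 70.11 / 49.936 = 853.07 BTU/h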